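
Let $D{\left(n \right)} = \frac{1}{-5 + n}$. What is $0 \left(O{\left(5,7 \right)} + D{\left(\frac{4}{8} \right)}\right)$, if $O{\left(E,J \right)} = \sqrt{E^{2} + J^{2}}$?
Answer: $0$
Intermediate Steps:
$0 \left(O{\left(5,7 \right)} + D{\left(\frac{4}{8} \right)}\right) = 0 \left(\sqrt{5^{2} + 7^{2}} + \frac{1}{-5 + \frac{4}{8}}\right) = 0 \left(\sqrt{25 + 49} + \frac{1}{-5 + 4 \cdot \frac{1}{8}}\right) = 0 \left(\sqrt{74} + \frac{1}{-5 + \frac{1}{2}}\right) = 0 \left(\sqrt{74} + \frac{1}{- \frac{9}{2}}\right) = 0 \left(\sqrt{74} - \frac{2}{9}\right) = 0 \left(- \frac{2}{9} + \sqrt{74}\right) = 0$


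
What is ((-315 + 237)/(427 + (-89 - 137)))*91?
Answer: -2366/67 ≈ -35.313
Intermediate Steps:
((-315 + 237)/(427 + (-89 - 137)))*91 = -78/(427 - 226)*91 = -78/201*91 = -78*1/201*91 = -26/67*91 = -2366/67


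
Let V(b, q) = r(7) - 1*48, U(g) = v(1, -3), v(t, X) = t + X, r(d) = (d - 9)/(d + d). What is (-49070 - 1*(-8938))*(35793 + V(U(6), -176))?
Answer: -10041588248/7 ≈ -1.4345e+9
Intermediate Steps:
r(d) = (-9 + d)/(2*d) (r(d) = (-9 + d)/((2*d)) = (-9 + d)*(1/(2*d)) = (-9 + d)/(2*d))
v(t, X) = X + t
U(g) = -2 (U(g) = -3 + 1 = -2)
V(b, q) = -337/7 (V(b, q) = (1/2)*(-9 + 7)/7 - 1*48 = (1/2)*(1/7)*(-2) - 48 = -1/7 - 48 = -337/7)
(-49070 - 1*(-8938))*(35793 + V(U(6), -176)) = (-49070 - 1*(-8938))*(35793 - 337/7) = (-49070 + 8938)*(250214/7) = -40132*250214/7 = -10041588248/7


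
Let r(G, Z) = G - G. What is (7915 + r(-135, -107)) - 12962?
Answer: -5047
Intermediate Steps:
r(G, Z) = 0
(7915 + r(-135, -107)) - 12962 = (7915 + 0) - 12962 = 7915 - 12962 = -5047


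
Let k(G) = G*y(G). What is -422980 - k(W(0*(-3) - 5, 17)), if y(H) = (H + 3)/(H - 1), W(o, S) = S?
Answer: -1692005/4 ≈ -4.2300e+5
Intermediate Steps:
y(H) = (3 + H)/(-1 + H)
k(G) = G*(3 + G)/(-1 + G) (k(G) = G*((3 + G)/(-1 + G)) = G*(3 + G)/(-1 + G))
-422980 - k(W(0*(-3) - 5, 17)) = -422980 - 17*(3 + 17)/(-1 + 17) = -422980 - 17*20/16 = -422980 - 1*85/4 = -422980 - 85/4 = -1692005/4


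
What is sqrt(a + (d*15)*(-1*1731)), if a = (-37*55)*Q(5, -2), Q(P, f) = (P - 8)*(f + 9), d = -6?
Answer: 5*sqrt(7941) ≈ 445.56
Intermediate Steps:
Q(P, f) = (-8 + P)*(9 + f)
a = 42735 (a = (-37*55)*(-72 - 8*(-2) + 9*5 + 5*(-2)) = -2035*(-72 + 16 + 45 - 10) = -2035*(-21) = 42735)
sqrt(a + (d*15)*(-1*1731)) = sqrt(42735 + (-6*15)*(-1*1731)) = sqrt(42735 - 90*(-1731)) = sqrt(42735 + 155790) = sqrt(198525) = 5*sqrt(7941)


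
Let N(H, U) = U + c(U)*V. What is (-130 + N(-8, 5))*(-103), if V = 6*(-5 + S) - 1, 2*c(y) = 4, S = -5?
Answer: 25441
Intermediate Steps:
c(y) = 2 (c(y) = (1/2)*4 = 2)
V = -61 (V = 6*(-5 - 5) - 1 = 6*(-10) - 1 = -60 - 1 = -61)
N(H, U) = -122 + U (N(H, U) = U + 2*(-61) = U - 122 = -122 + U)
(-130 + N(-8, 5))*(-103) = (-130 + (-122 + 5))*(-103) = (-130 - 117)*(-103) = -247*(-103) = 25441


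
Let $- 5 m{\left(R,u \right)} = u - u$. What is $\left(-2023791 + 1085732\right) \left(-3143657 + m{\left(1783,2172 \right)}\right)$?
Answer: $2948935741763$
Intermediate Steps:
$m{\left(R,u \right)} = 0$ ($m{\left(R,u \right)} = - \frac{u - u}{5} = \left(- \frac{1}{5}\right) 0 = 0$)
$\left(-2023791 + 1085732\right) \left(-3143657 + m{\left(1783,2172 \right)}\right) = \left(-2023791 + 1085732\right) \left(-3143657 + 0\right) = \left(-938059\right) \left(-3143657\right) = 2948935741763$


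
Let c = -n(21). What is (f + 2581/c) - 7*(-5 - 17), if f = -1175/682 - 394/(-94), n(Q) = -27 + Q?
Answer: 28206011/48081 ≈ 586.63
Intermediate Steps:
c = 6 (c = -(-27 + 21) = -1*(-6) = 6)
f = 79129/32054 (f = -1175*1/682 - 394*(-1/94) = -1175/682 + 197/47 = 79129/32054 ≈ 2.4686)
(f + 2581/c) - 7*(-5 - 17) = (79129/32054 + 2581/6) - 7*(-5 - 17) = (79129/32054 + 2581*(⅙)) - 7*(-22) = (79129/32054 + 2581/6) + 154 = 20801537/48081 + 154 = 28206011/48081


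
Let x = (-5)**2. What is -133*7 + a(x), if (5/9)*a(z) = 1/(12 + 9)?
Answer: -32582/35 ≈ -930.91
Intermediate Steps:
x = 25
a(z) = 3/35 (a(z) = 9/(5*(12 + 9)) = (9/5)/21 = (9/5)*(1/21) = 3/35)
-133*7 + a(x) = -133*7 + 3/35 = -931 + 3/35 = -32582/35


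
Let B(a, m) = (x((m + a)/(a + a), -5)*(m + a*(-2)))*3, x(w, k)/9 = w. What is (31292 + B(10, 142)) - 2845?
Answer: 267407/5 ≈ 53481.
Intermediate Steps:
x(w, k) = 9*w
B(a, m) = 27*(a + m)*(m - 2*a)/(2*a) (B(a, m) = ((9*((m + a)/(a + a)))*(m + a*(-2)))*3 = ((9*((a + m)/((2*a))))*(m - 2*a))*3 = ((9*((a + m)*(1/(2*a))))*(m - 2*a))*3 = ((9*((a + m)/(2*a)))*(m - 2*a))*3 = ((9*(a + m)/(2*a))*(m - 2*a))*3 = (9*(a + m)*(m - 2*a)/(2*a))*3 = 27*(a + m)*(m - 2*a)/(2*a))
(31292 + B(10, 142)) - 2845 = (31292 - 27/2*(10 + 142)*(-1*142 + 2*10)/10) - 2845 = (31292 - 27/2*⅒*152*(-142 + 20)) - 2845 = (31292 - 27/2*⅒*152*(-122)) - 2845 = (31292 + 125172/5) - 2845 = 281632/5 - 2845 = 267407/5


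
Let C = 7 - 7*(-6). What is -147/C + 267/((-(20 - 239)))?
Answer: -130/73 ≈ -1.7808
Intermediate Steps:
C = 49 (C = 7 + 42 = 49)
-147/C + 267/((-(20 - 239))) = -147/49 + 267/((-(20 - 239))) = -147*1/49 + 267/((-1*(-219))) = -3 + 267/219 = -3 + 267*(1/219) = -3 + 89/73 = -130/73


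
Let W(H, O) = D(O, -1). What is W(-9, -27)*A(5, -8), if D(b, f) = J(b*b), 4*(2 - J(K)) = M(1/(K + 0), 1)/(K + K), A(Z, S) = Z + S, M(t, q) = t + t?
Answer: -4251527/708588 ≈ -6.0000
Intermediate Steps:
M(t, q) = 2*t
A(Z, S) = S + Z
J(K) = 2 - 1/(4*K**2) (J(K) = 2 - 2/(K + 0)/(4*(K + K)) = 2 - 2/K/(4*(2*K)) = 2 - 2/K*1/(2*K)/4 = 2 - 1/(4*K**2))
D(b, f) = 2 - 1/(4*b**4)
W(H, O) = 2 - 1/(4*O**4)
W(-9, -27)*A(5, -8) = (2 - 1/4/(-27)**4)*(-8 + 5) = (2 - 1/4*1/531441)*(-3) = (2 - 1/2125764)*(-3) = (4251527/2125764)*(-3) = -4251527/708588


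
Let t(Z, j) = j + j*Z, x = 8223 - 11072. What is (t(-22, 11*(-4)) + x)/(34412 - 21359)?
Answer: -1925/13053 ≈ -0.14748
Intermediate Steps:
x = -2849
t(Z, j) = j + Z*j
(t(-22, 11*(-4)) + x)/(34412 - 21359) = ((11*(-4))*(1 - 22) - 2849)/(34412 - 21359) = (-44*(-21) - 2849)/13053 = (924 - 2849)*(1/13053) = -1925*1/13053 = -1925/13053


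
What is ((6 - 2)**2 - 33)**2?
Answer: 289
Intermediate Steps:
((6 - 2)**2 - 33)**2 = (4**2 - 33)**2 = (16 - 33)**2 = (-17)**2 = 289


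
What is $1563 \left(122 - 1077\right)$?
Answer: $-1492665$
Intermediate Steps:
$1563 \left(122 - 1077\right) = 1563 \left(-955\right) = -1492665$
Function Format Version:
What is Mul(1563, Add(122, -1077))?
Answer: -1492665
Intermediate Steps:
Mul(1563, Add(122, -1077)) = Mul(1563, -955) = -1492665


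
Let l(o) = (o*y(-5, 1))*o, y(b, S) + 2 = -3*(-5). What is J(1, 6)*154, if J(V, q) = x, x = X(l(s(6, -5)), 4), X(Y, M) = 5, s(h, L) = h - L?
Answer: 770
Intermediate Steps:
y(b, S) = 13 (y(b, S) = -2 - 3*(-5) = -2 + 15 = 13)
l(o) = 13*o² (l(o) = (o*13)*o = (13*o)*o = 13*o²)
x = 5
J(V, q) = 5
J(1, 6)*154 = 5*154 = 770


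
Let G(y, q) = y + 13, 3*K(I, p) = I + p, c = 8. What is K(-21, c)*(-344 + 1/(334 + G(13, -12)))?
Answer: 1609907/1080 ≈ 1490.7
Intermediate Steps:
K(I, p) = I/3 + p/3 (K(I, p) = (I + p)/3 = I/3 + p/3)
G(y, q) = 13 + y
K(-21, c)*(-344 + 1/(334 + G(13, -12))) = ((1/3)*(-21) + (1/3)*8)*(-344 + 1/(334 + (13 + 13))) = (-7 + 8/3)*(-344 + 1/(334 + 26)) = -13*(-344 + 1/360)/3 = -13/3*(-123839/360) = 1609907/1080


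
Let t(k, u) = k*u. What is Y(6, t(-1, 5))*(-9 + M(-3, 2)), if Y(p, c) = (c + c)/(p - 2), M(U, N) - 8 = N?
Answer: -5/2 ≈ -2.5000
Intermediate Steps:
M(U, N) = 8 + N
Y(p, c) = 2*c/(-2 + p) (Y(p, c) = (2*c)/(-2 + p) = 2*c/(-2 + p))
Y(6, t(-1, 5))*(-9 + M(-3, 2)) = (2*(-1*5)/(-2 + 6))*(-9 + (8 + 2)) = (2*(-5)/4)*(-9 + 10) = (2*(-5)*(1/4))*1 = -5/2*1 = -5/2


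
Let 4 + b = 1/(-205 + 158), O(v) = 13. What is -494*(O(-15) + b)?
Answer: -208468/47 ≈ -4435.5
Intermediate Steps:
b = -189/47 (b = -4 + 1/(-205 + 158) = -4 + 1/(-47) = -4 - 1/47 = -189/47 ≈ -4.0213)
-494*(O(-15) + b) = -494*(13 - 189/47) = -494*422/47 = -208468/47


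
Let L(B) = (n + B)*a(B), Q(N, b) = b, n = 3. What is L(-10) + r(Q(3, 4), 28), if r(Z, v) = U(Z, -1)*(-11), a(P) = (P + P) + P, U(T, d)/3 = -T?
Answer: 342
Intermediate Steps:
U(T, d) = -3*T (U(T, d) = 3*(-T) = -3*T)
a(P) = 3*P (a(P) = 2*P + P = 3*P)
L(B) = 3*B*(3 + B) (L(B) = (3 + B)*(3*B) = 3*B*(3 + B))
r(Z, v) = 33*Z (r(Z, v) = -3*Z*(-11) = 33*Z)
L(-10) + r(Q(3, 4), 28) = 3*(-10)*(3 - 10) + 33*4 = 3*(-10)*(-7) + 132 = 210 + 132 = 342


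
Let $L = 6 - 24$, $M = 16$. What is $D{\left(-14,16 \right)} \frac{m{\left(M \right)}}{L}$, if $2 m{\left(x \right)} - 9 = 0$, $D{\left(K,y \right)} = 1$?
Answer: $- \frac{1}{4} \approx -0.25$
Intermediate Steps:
$L = -18$ ($L = 6 - 24 = -18$)
$m{\left(x \right)} = \frac{9}{2}$ ($m{\left(x \right)} = \frac{9}{2} + \frac{1}{2} \cdot 0 = \frac{9}{2} + 0 = \frac{9}{2}$)
$D{\left(-14,16 \right)} \frac{m{\left(M \right)}}{L} = 1 \frac{9}{2 \left(-18\right)} = 1 \cdot \frac{9}{2} \left(- \frac{1}{18}\right) = 1 \left(- \frac{1}{4}\right) = - \frac{1}{4}$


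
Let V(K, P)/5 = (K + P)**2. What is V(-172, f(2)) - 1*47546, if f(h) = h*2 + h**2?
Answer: 86934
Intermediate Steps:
f(h) = h**2 + 2*h (f(h) = 2*h + h**2 = h**2 + 2*h)
V(K, P) = 5*(K + P)**2
V(-172, f(2)) - 1*47546 = 5*(-172 + 2*(2 + 2))**2 - 1*47546 = 5*(-172 + 2*4)**2 - 47546 = 5*(-172 + 8)**2 - 47546 = 5*(-164)**2 - 47546 = 5*26896 - 47546 = 134480 - 47546 = 86934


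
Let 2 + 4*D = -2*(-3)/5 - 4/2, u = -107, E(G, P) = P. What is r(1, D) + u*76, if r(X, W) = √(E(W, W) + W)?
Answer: -8132 + I*√35/5 ≈ -8132.0 + 1.1832*I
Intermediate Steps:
D = -7/10 (D = -½ + (-2*(-3)/5 - 4/2)/4 = -½ + (6*(⅕) - 4*½)/4 = -½ + (6/5 - 2)/4 = -½ + (¼)*(-⅘) = -½ - ⅕ = -7/10 ≈ -0.70000)
r(X, W) = √2*√W (r(X, W) = √(W + W) = √(2*W) = √2*√W)
r(1, D) + u*76 = √2*√(-7/10) - 107*76 = √2*(I*√70/10) - 8132 = I*√35/5 - 8132 = -8132 + I*√35/5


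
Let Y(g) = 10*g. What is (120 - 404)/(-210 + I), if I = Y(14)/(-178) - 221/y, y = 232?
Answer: 5864032/4371989 ≈ 1.3413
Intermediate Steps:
I = -35909/20648 (I = (10*14)/(-178) - 221/232 = 140*(-1/178) - 221*1/232 = -70/89 - 221/232 = -35909/20648 ≈ -1.7391)
(120 - 404)/(-210 + I) = (120 - 404)/(-210 - 35909/20648) = -284/(-4371989/20648) = -284*(-20648/4371989) = 5864032/4371989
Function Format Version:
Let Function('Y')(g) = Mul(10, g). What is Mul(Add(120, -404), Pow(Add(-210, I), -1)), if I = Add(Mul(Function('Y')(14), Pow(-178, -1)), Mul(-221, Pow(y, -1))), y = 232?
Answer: Rational(5864032, 4371989) ≈ 1.3413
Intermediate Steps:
I = Rational(-35909, 20648) (I = Add(Mul(Mul(10, 14), Pow(-178, -1)), Mul(-221, Pow(232, -1))) = Add(Mul(140, Rational(-1, 178)), Mul(-221, Rational(1, 232))) = Add(Rational(-70, 89), Rational(-221, 232)) = Rational(-35909, 20648) ≈ -1.7391)
Mul(Add(120, -404), Pow(Add(-210, I), -1)) = Mul(Add(120, -404), Pow(Add(-210, Rational(-35909, 20648)), -1)) = Mul(-284, Pow(Rational(-4371989, 20648), -1)) = Mul(-284, Rational(-20648, 4371989)) = Rational(5864032, 4371989)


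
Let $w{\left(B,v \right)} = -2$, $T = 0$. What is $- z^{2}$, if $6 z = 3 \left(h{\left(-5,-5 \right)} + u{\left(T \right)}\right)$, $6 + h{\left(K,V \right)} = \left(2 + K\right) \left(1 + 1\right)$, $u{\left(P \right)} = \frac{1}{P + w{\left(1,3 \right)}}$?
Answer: $- \frac{625}{16} \approx -39.063$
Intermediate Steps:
$u{\left(P \right)} = \frac{1}{-2 + P}$ ($u{\left(P \right)} = \frac{1}{P - 2} = \frac{1}{-2 + P}$)
$h{\left(K,V \right)} = -2 + 2 K$ ($h{\left(K,V \right)} = -6 + \left(2 + K\right) \left(1 + 1\right) = -6 + \left(2 + K\right) 2 = -6 + \left(4 + 2 K\right) = -2 + 2 K$)
$z = - \frac{25}{4}$ ($z = \frac{3 \left(\left(-2 + 2 \left(-5\right)\right) + \frac{1}{-2 + 0}\right)}{6} = \frac{3 \left(\left(-2 - 10\right) + \frac{1}{-2}\right)}{6} = \frac{3 \left(-12 - \frac{1}{2}\right)}{6} = \frac{3 \left(- \frac{25}{2}\right)}{6} = \frac{1}{6} \left(- \frac{75}{2}\right) = - \frac{25}{4} \approx -6.25$)
$- z^{2} = - \left(- \frac{25}{4}\right)^{2} = \left(-1\right) \frac{625}{16} = - \frac{625}{16}$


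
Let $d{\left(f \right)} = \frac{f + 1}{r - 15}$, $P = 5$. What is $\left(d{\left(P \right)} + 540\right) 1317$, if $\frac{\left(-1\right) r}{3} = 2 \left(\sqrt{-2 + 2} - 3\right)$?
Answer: $713814$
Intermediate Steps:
$r = 18$ ($r = - 3 \cdot 2 \left(\sqrt{-2 + 2} - 3\right) = - 3 \cdot 2 \left(\sqrt{0} - 3\right) = - 3 \cdot 2 \left(0 - 3\right) = - 3 \cdot 2 \left(-3\right) = \left(-3\right) \left(-6\right) = 18$)
$d{\left(f \right)} = \frac{1}{3} + \frac{f}{3}$ ($d{\left(f \right)} = \frac{f + 1}{18 - 15} = \frac{1 + f}{3} = \left(1 + f\right) \frac{1}{3} = \frac{1}{3} + \frac{f}{3}$)
$\left(d{\left(P \right)} + 540\right) 1317 = \left(\left(\frac{1}{3} + \frac{1}{3} \cdot 5\right) + 540\right) 1317 = \left(\left(\frac{1}{3} + \frac{5}{3}\right) + 540\right) 1317 = \left(2 + 540\right) 1317 = 542 \cdot 1317 = 713814$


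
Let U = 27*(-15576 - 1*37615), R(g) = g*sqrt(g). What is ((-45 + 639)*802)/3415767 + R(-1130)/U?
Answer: 158796/1138589 + 1130*I*sqrt(1130)/1436157 ≈ 0.13947 + 0.026449*I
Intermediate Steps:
R(g) = g**(3/2)
U = -1436157 (U = 27*(-15576 - 37615) = 27*(-53191) = -1436157)
((-45 + 639)*802)/3415767 + R(-1130)/U = ((-45 + 639)*802)/3415767 + (-1130)**(3/2)/(-1436157) = (594*802)*(1/3415767) - 1130*I*sqrt(1130)*(-1/1436157) = 476388*(1/3415767) + 1130*I*sqrt(1130)/1436157 = 158796/1138589 + 1130*I*sqrt(1130)/1436157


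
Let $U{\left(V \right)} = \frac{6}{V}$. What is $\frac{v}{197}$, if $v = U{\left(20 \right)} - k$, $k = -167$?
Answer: $\frac{1673}{1970} \approx 0.84924$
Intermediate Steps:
$v = \frac{1673}{10}$ ($v = \frac{6}{20} - -167 = 6 \cdot \frac{1}{20} + 167 = \frac{3}{10} + 167 = \frac{1673}{10} \approx 167.3$)
$\frac{v}{197} = \frac{1673}{10 \cdot 197} = \frac{1673}{10} \cdot \frac{1}{197} = \frac{1673}{1970}$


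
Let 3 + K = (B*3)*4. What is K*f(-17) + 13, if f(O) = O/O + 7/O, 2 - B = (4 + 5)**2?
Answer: -9289/17 ≈ -546.41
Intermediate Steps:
B = -79 (B = 2 - (4 + 5)**2 = 2 - 1*9**2 = 2 - 1*81 = 2 - 81 = -79)
f(O) = 1 + 7/O
K = -951 (K = -3 - 79*3*4 = -3 - 237*4 = -3 - 948 = -951)
K*f(-17) + 13 = -951*(7 - 17)/(-17) + 13 = -(-951)*(-10)/17 + 13 = -951*10/17 + 13 = -9510/17 + 13 = -9289/17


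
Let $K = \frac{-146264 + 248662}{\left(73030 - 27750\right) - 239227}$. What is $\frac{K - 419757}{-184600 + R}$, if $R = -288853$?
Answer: $\frac{81410713277}{91824788991} \approx 0.88659$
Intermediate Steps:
$K = - \frac{102398}{193947}$ ($K = \frac{102398}{45280 - 239227} = \frac{102398}{-193947} = 102398 \left(- \frac{1}{193947}\right) = - \frac{102398}{193947} \approx -0.52797$)
$\frac{K - 419757}{-184600 + R} = \frac{- \frac{102398}{193947} - 419757}{-184600 - 288853} = - \frac{81410713277}{193947 \left(-473453\right)} = \left(- \frac{81410713277}{193947}\right) \left(- \frac{1}{473453}\right) = \frac{81410713277}{91824788991}$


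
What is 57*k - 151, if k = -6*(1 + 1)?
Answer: -835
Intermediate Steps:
k = -12 (k = -6*2 = -12)
57*k - 151 = 57*(-12) - 151 = -684 - 151 = -835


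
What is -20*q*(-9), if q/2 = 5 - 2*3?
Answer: -360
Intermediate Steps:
q = -2 (q = 2*(5 - 2*3) = 2*(5 - 6) = 2*(-1) = -2)
-20*q*(-9) = -20*(-2)*(-9) = 40*(-9) = -360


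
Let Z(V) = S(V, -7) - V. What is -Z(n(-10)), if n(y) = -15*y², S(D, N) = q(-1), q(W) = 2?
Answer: -1502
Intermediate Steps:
S(D, N) = 2
Z(V) = 2 - V
-Z(n(-10)) = -(2 - (-15)*(-10)²) = -(2 - (-15)*100) = -(2 - 1*(-1500)) = -(2 + 1500) = -1*1502 = -1502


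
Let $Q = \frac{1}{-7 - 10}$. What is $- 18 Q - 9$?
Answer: $- \frac{135}{17} \approx -7.9412$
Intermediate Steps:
$Q = - \frac{1}{17}$ ($Q = \frac{1}{-17} = - \frac{1}{17} \approx -0.058824$)
$- 18 Q - 9 = \left(-18\right) \left(- \frac{1}{17}\right) - 9 = \frac{18}{17} - 9 = - \frac{135}{17}$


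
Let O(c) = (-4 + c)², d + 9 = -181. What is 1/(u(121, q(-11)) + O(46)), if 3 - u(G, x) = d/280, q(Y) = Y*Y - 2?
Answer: 28/49495 ≈ 0.00056571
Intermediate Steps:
d = -190 (d = -9 - 181 = -190)
q(Y) = -2 + Y² (q(Y) = Y² - 2 = -2 + Y²)
u(G, x) = 103/28 (u(G, x) = 3 - (-190)/280 = 3 - 1*(-19/28) = 3 + 19/28 = 103/28)
1/(u(121, q(-11)) + O(46)) = 1/(103/28 + (-4 + 46)²) = 1/(103/28 + 42²) = 1/(103/28 + 1764) = 1/(49495/28) = 28/49495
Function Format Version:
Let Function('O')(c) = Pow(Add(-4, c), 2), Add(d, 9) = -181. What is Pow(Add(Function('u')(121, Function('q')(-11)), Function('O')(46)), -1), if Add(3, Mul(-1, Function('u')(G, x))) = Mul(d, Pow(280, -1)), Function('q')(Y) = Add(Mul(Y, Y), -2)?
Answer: Rational(28, 49495) ≈ 0.00056571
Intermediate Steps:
d = -190 (d = Add(-9, -181) = -190)
Function('q')(Y) = Add(-2, Pow(Y, 2)) (Function('q')(Y) = Add(Pow(Y, 2), -2) = Add(-2, Pow(Y, 2)))
Function('u')(G, x) = Rational(103, 28) (Function('u')(G, x) = Add(3, Mul(-1, Mul(-190, Pow(280, -1)))) = Add(3, Mul(-1, Mul(-190, Rational(1, 280)))) = Add(3, Mul(-1, Rational(-19, 28))) = Add(3, Rational(19, 28)) = Rational(103, 28))
Pow(Add(Function('u')(121, Function('q')(-11)), Function('O')(46)), -1) = Pow(Add(Rational(103, 28), Pow(Add(-4, 46), 2)), -1) = Pow(Add(Rational(103, 28), Pow(42, 2)), -1) = Pow(Add(Rational(103, 28), 1764), -1) = Pow(Rational(49495, 28), -1) = Rational(28, 49495)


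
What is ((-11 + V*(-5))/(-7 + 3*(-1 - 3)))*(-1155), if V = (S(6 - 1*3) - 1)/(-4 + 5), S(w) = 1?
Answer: -12705/19 ≈ -668.68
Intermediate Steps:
V = 0 (V = (1 - 1)/(-4 + 5) = 0/1 = 0*1 = 0)
((-11 + V*(-5))/(-7 + 3*(-1 - 3)))*(-1155) = ((-11 + 0*(-5))/(-7 + 3*(-1 - 3)))*(-1155) = ((-11 + 0)/(-7 + 3*(-4)))*(-1155) = -11/(-7 - 12)*(-1155) = -11/(-19)*(-1155) = -11*(-1/19)*(-1155) = (11/19)*(-1155) = -12705/19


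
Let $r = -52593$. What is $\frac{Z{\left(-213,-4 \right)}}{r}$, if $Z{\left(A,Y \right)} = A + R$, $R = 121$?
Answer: $\frac{92}{52593} \approx 0.0017493$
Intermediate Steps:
$Z{\left(A,Y \right)} = 121 + A$ ($Z{\left(A,Y \right)} = A + 121 = 121 + A$)
$\frac{Z{\left(-213,-4 \right)}}{r} = \frac{121 - 213}{-52593} = \left(-92\right) \left(- \frac{1}{52593}\right) = \frac{92}{52593}$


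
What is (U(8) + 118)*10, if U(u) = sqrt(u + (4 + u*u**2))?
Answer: 1180 + 20*sqrt(131) ≈ 1408.9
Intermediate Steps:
U(u) = sqrt(4 + u + u**3) (U(u) = sqrt(u + (4 + u**3)) = sqrt(4 + u + u**3))
(U(8) + 118)*10 = (sqrt(4 + 8 + 8**3) + 118)*10 = (sqrt(4 + 8 + 512) + 118)*10 = (sqrt(524) + 118)*10 = (2*sqrt(131) + 118)*10 = (118 + 2*sqrt(131))*10 = 1180 + 20*sqrt(131)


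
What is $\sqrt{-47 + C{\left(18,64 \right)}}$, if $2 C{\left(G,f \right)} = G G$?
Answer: $\sqrt{115} \approx 10.724$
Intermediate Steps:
$C{\left(G,f \right)} = \frac{G^{2}}{2}$ ($C{\left(G,f \right)} = \frac{G G}{2} = \frac{G^{2}}{2}$)
$\sqrt{-47 + C{\left(18,64 \right)}} = \sqrt{-47 + \frac{18^{2}}{2}} = \sqrt{-47 + \frac{1}{2} \cdot 324} = \sqrt{-47 + 162} = \sqrt{115}$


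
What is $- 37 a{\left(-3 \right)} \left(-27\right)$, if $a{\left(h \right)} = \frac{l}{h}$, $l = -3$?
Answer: $999$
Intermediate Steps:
$a{\left(h \right)} = - \frac{3}{h}$
$- 37 a{\left(-3 \right)} \left(-27\right) = - 37 \left(- \frac{3}{-3}\right) \left(-27\right) = - 37 \left(\left(-3\right) \left(- \frac{1}{3}\right)\right) \left(-27\right) = \left(-37\right) 1 \left(-27\right) = \left(-37\right) \left(-27\right) = 999$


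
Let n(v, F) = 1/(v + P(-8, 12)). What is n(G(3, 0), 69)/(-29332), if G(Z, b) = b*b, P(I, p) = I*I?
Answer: -1/1877248 ≈ -5.3269e-7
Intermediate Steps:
P(I, p) = I²
G(Z, b) = b²
n(v, F) = 1/(64 + v) (n(v, F) = 1/(v + (-8)²) = 1/(v + 64) = 1/(64 + v))
n(G(3, 0), 69)/(-29332) = 1/((64 + 0²)*(-29332)) = -1/29332/(64 + 0) = -1/29332/64 = (1/64)*(-1/29332) = -1/1877248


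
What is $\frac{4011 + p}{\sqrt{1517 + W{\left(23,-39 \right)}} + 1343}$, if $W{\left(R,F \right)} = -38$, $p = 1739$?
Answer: $\frac{45425}{10601} - \frac{575 \sqrt{1479}}{180217} \approx 4.1623$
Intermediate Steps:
$\frac{4011 + p}{\sqrt{1517 + W{\left(23,-39 \right)}} + 1343} = \frac{4011 + 1739}{\sqrt{1517 - 38} + 1343} = \frac{5750}{\sqrt{1479} + 1343} = \frac{5750}{1343 + \sqrt{1479}}$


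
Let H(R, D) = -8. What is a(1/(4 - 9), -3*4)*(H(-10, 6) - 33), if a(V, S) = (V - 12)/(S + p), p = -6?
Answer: -2501/90 ≈ -27.789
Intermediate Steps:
a(V, S) = (-12 + V)/(-6 + S) (a(V, S) = (V - 12)/(S - 6) = (-12 + V)/(-6 + S))
a(1/(4 - 9), -3*4)*(H(-10, 6) - 33) = ((-12 + 1/(4 - 9))/(-6 - 3*4))*(-8 - 33) = ((-12 + 1/(-5))/(-6 - 12))*(-41) = ((-12 - 1/5)/(-18))*(-41) = -1/18*(-61/5)*(-41) = (61/90)*(-41) = -2501/90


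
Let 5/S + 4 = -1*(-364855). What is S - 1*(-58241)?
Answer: 21249287096/364851 ≈ 58241.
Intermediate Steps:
S = 5/364851 (S = 5/(-4 - 1*(-364855)) = 5/(-4 + 364855) = 5/364851 ≈ 1.3704e-5)
S - 1*(-58241) = 5/364851 - 1*(-58241) = 5/364851 + 58241 = 21249287096/364851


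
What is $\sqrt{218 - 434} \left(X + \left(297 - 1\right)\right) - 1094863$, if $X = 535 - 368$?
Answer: $-1094863 + 2778 i \sqrt{6} \approx -1.0949 \cdot 10^{6} + 6804.7 i$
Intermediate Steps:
$X = 167$ ($X = 535 - 368 = 167$)
$\sqrt{218 - 434} \left(X + \left(297 - 1\right)\right) - 1094863 = \sqrt{218 - 434} \left(167 + \left(297 - 1\right)\right) - 1094863 = \sqrt{-216} \left(167 + 296\right) - 1094863 = 6 i \sqrt{6} \cdot 463 - 1094863 = 2778 i \sqrt{6} - 1094863 = -1094863 + 2778 i \sqrt{6}$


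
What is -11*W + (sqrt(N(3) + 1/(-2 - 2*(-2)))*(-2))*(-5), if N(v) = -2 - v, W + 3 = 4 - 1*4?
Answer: 33 + 15*I*sqrt(2) ≈ 33.0 + 21.213*I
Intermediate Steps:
W = -3 (W = -3 + (4 - 1*4) = -3 + (4 - 4) = -3 + 0 = -3)
-11*W + (sqrt(N(3) + 1/(-2 - 2*(-2)))*(-2))*(-5) = -11*(-3) + (sqrt((-2 - 1*3) + 1/(-2 - 2*(-2)))*(-2))*(-5) = 33 + (sqrt((-2 - 3) + 1/(-2 + 4))*(-2))*(-5) = 33 + (sqrt(-5 + 1/2)*(-2))*(-5) = 33 + (sqrt(-9/2)*(-2))*(-5) = 33 + ((3*I*sqrt(2)/2)*(-2))*(-5) = 33 - 3*I*sqrt(2)*(-5) = 33 + 15*I*sqrt(2)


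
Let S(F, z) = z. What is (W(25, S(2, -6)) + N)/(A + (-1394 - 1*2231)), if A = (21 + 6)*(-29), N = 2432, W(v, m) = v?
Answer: -2457/4408 ≈ -0.55740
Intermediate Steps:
A = -783 (A = 27*(-29) = -783)
(W(25, S(2, -6)) + N)/(A + (-1394 - 1*2231)) = (25 + 2432)/(-783 + (-1394 - 1*2231)) = 2457/(-783 + (-1394 - 2231)) = 2457/(-783 - 3625) = 2457/(-4408) = 2457*(-1/4408) = -2457/4408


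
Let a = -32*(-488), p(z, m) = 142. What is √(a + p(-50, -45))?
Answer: √15758 ≈ 125.53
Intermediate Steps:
a = 15616
√(a + p(-50, -45)) = √(15616 + 142) = √15758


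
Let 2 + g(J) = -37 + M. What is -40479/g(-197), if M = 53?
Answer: -40479/14 ≈ -2891.4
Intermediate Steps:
g(J) = 14 (g(J) = -2 + (-37 + 53) = -2 + 16 = 14)
-40479/g(-197) = -40479/14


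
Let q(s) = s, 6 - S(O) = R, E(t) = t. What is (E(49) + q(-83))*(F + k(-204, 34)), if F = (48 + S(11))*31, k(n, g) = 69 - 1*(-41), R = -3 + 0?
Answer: -63818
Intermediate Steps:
R = -3
k(n, g) = 110 (k(n, g) = 69 + 41 = 110)
S(O) = 9 (S(O) = 6 - 1*(-3) = 6 + 3 = 9)
F = 1767 (F = (48 + 9)*31 = 57*31 = 1767)
(E(49) + q(-83))*(F + k(-204, 34)) = (49 - 83)*(1767 + 110) = -34*1877 = -63818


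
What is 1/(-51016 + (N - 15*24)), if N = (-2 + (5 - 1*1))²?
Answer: -1/51372 ≈ -1.9466e-5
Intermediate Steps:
N = 4 (N = (-2 + (5 - 1))² = (-2 + 4)² = 2² = 4)
1/(-51016 + (N - 15*24)) = 1/(-51016 + (4 - 15*24)) = 1/(-51016 + (4 - 360)) = 1/(-51016 - 356) = 1/(-51372) = -1/51372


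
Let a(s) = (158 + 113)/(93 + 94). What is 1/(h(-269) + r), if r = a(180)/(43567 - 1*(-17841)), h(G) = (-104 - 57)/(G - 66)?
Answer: 3846904160/1848901441 ≈ 2.0806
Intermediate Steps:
h(G) = -161/(-66 + G)
a(s) = 271/187
r = 271/11483296 (r = 271/(187*(43567 - 1*(-17841))) = 271/(187*(43567 + 17841)) = (271/187)/61408 = (271/187)*(1/61408) = 271/11483296 ≈ 2.3599e-5)
1/(h(-269) + r) = 1/(-161/(-66 - 269) + 271/11483296) = 1/(-161/(-335) + 271/11483296) = 1/(-161*(-1/335) + 271/11483296) = 1/(161/335 + 271/11483296) = 1/(1848901441/3846904160) = 3846904160/1848901441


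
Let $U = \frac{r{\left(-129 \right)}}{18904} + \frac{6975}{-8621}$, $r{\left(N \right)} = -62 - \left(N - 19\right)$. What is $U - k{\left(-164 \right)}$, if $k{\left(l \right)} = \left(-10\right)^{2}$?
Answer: $- \frac{8214126197}{81485692} \approx -100.8$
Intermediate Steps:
$r{\left(N \right)} = -43 - N$ ($r{\left(N \right)} = -62 - \left(-19 + N\right) = -43 - N$)
$U = - \frac{65556997}{81485692}$ ($U = \frac{-43 - -129}{18904} + \frac{6975}{-8621} = \left(-43 + 129\right) \frac{1}{18904} + 6975 \left(- \frac{1}{8621}\right) = 86 \cdot \frac{1}{18904} - \frac{6975}{8621} = \frac{43}{9452} - \frac{6975}{8621} = - \frac{65556997}{81485692} \approx -0.80452$)
$k{\left(l \right)} = 100$
$U - k{\left(-164 \right)} = - \frac{65556997}{81485692} - 100 = - \frac{8214126197}{81485692}$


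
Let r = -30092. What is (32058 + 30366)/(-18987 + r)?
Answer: -3672/2887 ≈ -1.2719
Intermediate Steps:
(32058 + 30366)/(-18987 + r) = (32058 + 30366)/(-18987 - 30092) = 62424/(-49079) = 62424*(-1/49079) = -3672/2887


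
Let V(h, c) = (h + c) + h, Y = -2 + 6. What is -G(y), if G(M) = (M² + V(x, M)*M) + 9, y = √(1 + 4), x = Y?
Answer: -19 - 8*√5 ≈ -36.889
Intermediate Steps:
Y = 4
x = 4
V(h, c) = c + 2*h (V(h, c) = (c + h) + h = c + 2*h)
y = √5 ≈ 2.2361
G(M) = 9 + M² + M*(8 + M) (G(M) = (M² + (M + 2*4)*M) + 9 = (M² + (M + 8)*M) + 9 = (M² + (8 + M)*M) + 9 = (M² + M*(8 + M)) + 9 = 9 + M² + M*(8 + M))
-G(y) = -(9 + (√5)² + √5*(8 + √5)) = -(9 + 5 + √5*(8 + √5)) = -(14 + √5*(8 + √5)) = -14 - √5*(8 + √5)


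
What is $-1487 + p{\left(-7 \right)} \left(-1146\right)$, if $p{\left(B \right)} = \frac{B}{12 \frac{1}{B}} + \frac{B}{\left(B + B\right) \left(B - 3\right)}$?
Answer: $- \frac{30546}{5} \approx -6109.2$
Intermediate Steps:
$p{\left(B \right)} = \frac{1}{2 \left(-3 + B\right)} + \frac{B^{2}}{12}$ ($p{\left(B \right)} = B \frac{B}{12} + \frac{B}{2 B \left(-3 + B\right)} = \frac{B^{2}}{12} + \frac{B}{2 B \left(-3 + B\right)} = \frac{B^{2}}{12} + B \frac{1}{2 B \left(-3 + B\right)} = \frac{B^{2}}{12} + \frac{1}{2 \left(-3 + B\right)} = \frac{1}{2 \left(-3 + B\right)} + \frac{B^{2}}{12}$)
$-1487 + p{\left(-7 \right)} \left(-1146\right) = -1487 + \frac{6 + \left(-7\right)^{3} - 3 \left(-7\right)^{2}}{12 \left(-3 - 7\right)} \left(-1146\right) = -1487 + \frac{6 - 343 - 147}{12 \left(-10\right)} \left(-1146\right) = -1487 + \frac{1}{12} \left(- \frac{1}{10}\right) \left(6 - 343 - 147\right) \left(-1146\right) = -1487 + \frac{1}{12} \left(- \frac{1}{10}\right) \left(-484\right) \left(-1146\right) = -1487 + \frac{121}{30} \left(-1146\right) = -1487 - \frac{23111}{5} = - \frac{30546}{5}$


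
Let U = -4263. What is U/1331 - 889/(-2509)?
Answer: -9512608/3339479 ≈ -2.8485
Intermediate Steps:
U/1331 - 889/(-2509) = -4263/1331 - 889/(-2509) = -4263*1/1331 - 889*(-1/2509) = -4263/1331 + 889/2509 = -9512608/3339479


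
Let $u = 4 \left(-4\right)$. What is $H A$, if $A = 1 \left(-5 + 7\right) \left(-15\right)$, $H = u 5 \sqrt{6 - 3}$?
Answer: $2400 \sqrt{3} \approx 4156.9$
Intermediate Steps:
$u = -16$
$H = - 80 \sqrt{3}$ ($H = \left(-16\right) 5 \sqrt{6 - 3} = - 80 \sqrt{3} \approx -138.56$)
$A = -30$ ($A = 1 \cdot 2 \left(-15\right) = 2 \left(-15\right) = -30$)
$H A = - 80 \sqrt{3} \left(-30\right) = 2400 \sqrt{3}$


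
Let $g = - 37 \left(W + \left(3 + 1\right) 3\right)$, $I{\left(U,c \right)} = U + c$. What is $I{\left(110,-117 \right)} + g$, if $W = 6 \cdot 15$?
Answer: $-3781$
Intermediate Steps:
$W = 90$
$g = -3774$ ($g = - 37 \left(90 + \left(3 + 1\right) 3\right) = - 37 \left(90 + 4 \cdot 3\right) = - 37 \left(90 + 12\right) = \left(-37\right) 102 = -3774$)
$I{\left(110,-117 \right)} + g = \left(110 - 117\right) - 3774 = -7 - 3774 = -3781$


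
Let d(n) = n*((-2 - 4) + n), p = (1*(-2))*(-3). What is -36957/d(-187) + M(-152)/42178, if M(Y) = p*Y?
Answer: -795843669/761123099 ≈ -1.0456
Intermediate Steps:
p = 6 (p = -2*(-3) = 6)
M(Y) = 6*Y
d(n) = n*(-6 + n)
-36957/d(-187) + M(-152)/42178 = -36957*(-1/(187*(-6 - 187))) + (6*(-152))/42178 = -36957/((-187*(-193))) - 912*1/42178 = -36957/36091 - 456/21089 = -795843669/761123099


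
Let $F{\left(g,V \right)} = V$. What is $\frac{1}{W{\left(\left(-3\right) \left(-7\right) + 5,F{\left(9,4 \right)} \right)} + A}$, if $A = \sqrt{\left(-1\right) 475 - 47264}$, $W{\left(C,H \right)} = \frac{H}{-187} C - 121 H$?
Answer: $- \frac{5648148}{3293306545} - \frac{34969 i \sqrt{47739}}{9879919635} \approx -0.001715 - 0.00077333 i$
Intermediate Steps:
$W{\left(C,H \right)} = - 121 H - \frac{C H}{187}$ ($W{\left(C,H \right)} = H \left(- \frac{1}{187}\right) C - 121 H = - \frac{H}{187} C - 121 H = - \frac{C H}{187} - 121 H = - 121 H - \frac{C H}{187}$)
$A = i \sqrt{47739}$ ($A = \sqrt{-475 - 47264} = \sqrt{-47739} = i \sqrt{47739} \approx 218.49 i$)
$\frac{1}{W{\left(\left(-3\right) \left(-7\right) + 5,F{\left(9,4 \right)} \right)} + A} = \frac{1}{\left(- \frac{1}{187}\right) 4 \left(22627 + \left(\left(-3\right) \left(-7\right) + 5\right)\right) + i \sqrt{47739}} = \frac{1}{\left(- \frac{1}{187}\right) 4 \left(22627 + \left(21 + 5\right)\right) + i \sqrt{47739}} = \frac{1}{\left(- \frac{1}{187}\right) 4 \left(22627 + 26\right) + i \sqrt{47739}} = \frac{1}{\left(- \frac{1}{187}\right) 4 \cdot 22653 + i \sqrt{47739}} = \frac{1}{- \frac{90612}{187} + i \sqrt{47739}}$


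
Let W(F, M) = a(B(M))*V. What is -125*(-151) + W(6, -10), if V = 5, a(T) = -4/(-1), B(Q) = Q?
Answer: 18895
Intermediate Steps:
a(T) = 4 (a(T) = -4*(-1) = 4)
W(F, M) = 20 (W(F, M) = 4*5 = 20)
-125*(-151) + W(6, -10) = -125*(-151) + 20 = 18875 + 20 = 18895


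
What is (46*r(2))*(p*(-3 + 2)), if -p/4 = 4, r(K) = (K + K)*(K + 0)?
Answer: 5888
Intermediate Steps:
r(K) = 2*K² (r(K) = (2*K)*K = 2*K²)
p = -16 (p = -4*4 = -16)
(46*r(2))*(p*(-3 + 2)) = (46*(2*2²))*(-16*(-3 + 2)) = (46*(2*4))*(-16*(-1)) = (46*8)*16 = 368*16 = 5888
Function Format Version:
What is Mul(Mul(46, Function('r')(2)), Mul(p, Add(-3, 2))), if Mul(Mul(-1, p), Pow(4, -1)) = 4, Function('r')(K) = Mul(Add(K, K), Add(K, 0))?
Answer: 5888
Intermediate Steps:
Function('r')(K) = Mul(2, Pow(K, 2)) (Function('r')(K) = Mul(Mul(2, K), K) = Mul(2, Pow(K, 2)))
p = -16 (p = Mul(-4, 4) = -16)
Mul(Mul(46, Function('r')(2)), Mul(p, Add(-3, 2))) = Mul(Mul(46, Mul(2, Pow(2, 2))), Mul(-16, Add(-3, 2))) = Mul(Mul(46, Mul(2, 4)), Mul(-16, -1)) = Mul(Mul(46, 8), 16) = Mul(368, 16) = 5888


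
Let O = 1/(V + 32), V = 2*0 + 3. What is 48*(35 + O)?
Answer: 58848/35 ≈ 1681.4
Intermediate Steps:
V = 3 (V = 0 + 3 = 3)
O = 1/35 (O = 1/(3 + 32) = 1/35 ≈ 0.028571)
48*(35 + O) = 48*(35 + 1/35) = 48*(1226/35) = 58848/35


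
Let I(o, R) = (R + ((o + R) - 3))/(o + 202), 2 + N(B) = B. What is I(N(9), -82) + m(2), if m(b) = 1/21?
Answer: -3151/4389 ≈ -0.71793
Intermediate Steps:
N(B) = -2 + B
m(b) = 1/21
I(o, R) = (-3 + o + 2*R)/(202 + o) (I(o, R) = (R + ((R + o) - 3))/(202 + o) = (R + (-3 + R + o))/(202 + o) = (-3 + o + 2*R)/(202 + o))
I(N(9), -82) + m(2) = (-3 + (-2 + 9) + 2*(-82))/(202 + (-2 + 9)) + 1/21 = (-3 + 7 - 164)/(202 + 7) + 1/21 = -160/209 + 1/21 = -3151/4389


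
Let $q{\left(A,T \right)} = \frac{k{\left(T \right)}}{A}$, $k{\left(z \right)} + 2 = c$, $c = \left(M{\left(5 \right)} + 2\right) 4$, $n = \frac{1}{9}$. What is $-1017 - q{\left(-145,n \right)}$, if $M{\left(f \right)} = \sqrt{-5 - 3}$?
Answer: $- \frac{147459}{145} + \frac{8 i \sqrt{2}}{145} \approx -1017.0 + 0.078026 i$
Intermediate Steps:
$M{\left(f \right)} = 2 i \sqrt{2}$ ($M{\left(f \right)} = \sqrt{-8} = 2 i \sqrt{2}$)
$n = \frac{1}{9} \approx 0.11111$
$c = 8 + 8 i \sqrt{2}$ ($c = \left(2 i \sqrt{2} + 2\right) 4 = \left(2 + 2 i \sqrt{2}\right) 4 = 8 + 8 i \sqrt{2} \approx 8.0 + 11.314 i$)
$k{\left(z \right)} = 6 + 8 i \sqrt{2}$ ($k{\left(z \right)} = -2 + \left(8 + 8 i \sqrt{2}\right) = 6 + 8 i \sqrt{2}$)
$q{\left(A,T \right)} = \frac{6 + 8 i \sqrt{2}}{A}$
$-1017 - q{\left(-145,n \right)} = -1017 - \frac{2 \left(3 + 4 i \sqrt{2}\right)}{-145} = -1017 - 2 \left(- \frac{1}{145}\right) \left(3 + 4 i \sqrt{2}\right) = -1017 - \left(- \frac{6}{145} - \frac{8 i \sqrt{2}}{145}\right) = -1017 + \left(\frac{6}{145} + \frac{8 i \sqrt{2}}{145}\right) = - \frac{147459}{145} + \frac{8 i \sqrt{2}}{145}$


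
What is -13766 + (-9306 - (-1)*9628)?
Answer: -13444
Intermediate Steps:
-13766 + (-9306 - (-1)*9628) = -13766 + (-9306 - 1*(-9628)) = -13766 + (-9306 + 9628) = -13766 + 322 = -13444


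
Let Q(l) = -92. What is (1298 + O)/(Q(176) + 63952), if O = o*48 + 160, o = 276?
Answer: 7353/31930 ≈ 0.23028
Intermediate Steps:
O = 13408 (O = 276*48 + 160 = 13248 + 160 = 13408)
(1298 + O)/(Q(176) + 63952) = (1298 + 13408)/(-92 + 63952) = 14706/63860 = 14706*(1/63860) = 7353/31930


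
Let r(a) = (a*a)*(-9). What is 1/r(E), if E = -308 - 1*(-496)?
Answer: -1/318096 ≈ -3.1437e-6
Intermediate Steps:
E = 188 (E = -308 + 496 = 188)
r(a) = -9*a**2 (r(a) = a**2*(-9) = -9*a**2)
1/r(E) = 1/(-9*188**2) = 1/(-9*35344) = 1/(-318096) = -1/318096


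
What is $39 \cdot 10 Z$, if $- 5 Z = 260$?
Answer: $-20280$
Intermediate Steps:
$Z = -52$ ($Z = \left(- \frac{1}{5}\right) 260 = -52$)
$39 \cdot 10 Z = 39 \cdot 10 \left(-52\right) = 390 \left(-52\right) = -20280$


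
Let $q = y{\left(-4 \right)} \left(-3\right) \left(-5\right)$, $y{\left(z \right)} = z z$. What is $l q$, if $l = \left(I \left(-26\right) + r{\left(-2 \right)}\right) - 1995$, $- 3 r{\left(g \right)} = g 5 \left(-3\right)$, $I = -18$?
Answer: $-368880$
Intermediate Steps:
$r{\left(g \right)} = 5 g$ ($r{\left(g \right)} = - \frac{g 5 \left(-3\right)}{3} = - \frac{5 g \left(-3\right)}{3} = - \frac{\left(-15\right) g}{3} = 5 g$)
$y{\left(z \right)} = z^{2}$
$l = -1537$ ($l = \left(\left(-18\right) \left(-26\right) + 5 \left(-2\right)\right) - 1995 = \left(468 - 10\right) - 1995 = 458 - 1995 = -1537$)
$q = 240$ ($q = \left(-4\right)^{2} \left(-3\right) \left(-5\right) = 16 \left(-3\right) \left(-5\right) = \left(-48\right) \left(-5\right) = 240$)
$l q = \left(-1537\right) 240 = -368880$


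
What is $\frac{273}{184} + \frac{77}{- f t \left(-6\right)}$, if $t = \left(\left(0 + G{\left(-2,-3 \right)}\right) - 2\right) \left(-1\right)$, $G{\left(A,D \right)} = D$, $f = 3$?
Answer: $\frac{19369}{8280} \approx 2.3393$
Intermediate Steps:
$t = 5$ ($t = \left(\left(0 - 3\right) - 2\right) \left(-1\right) = \left(-3 - 2\right) \left(-1\right) = \left(-5\right) \left(-1\right) = 5$)
$\frac{273}{184} + \frac{77}{- f t \left(-6\right)} = \frac{273}{184} + \frac{77}{\left(-1\right) 3 \cdot 5 \left(-6\right)} = 273 \cdot \frac{1}{184} + \frac{77}{\left(-3\right) 5 \left(-6\right)} = \frac{273}{184} + \frac{77}{\left(-15\right) \left(-6\right)} = \frac{273}{184} + \frac{77}{90} = \frac{19369}{8280}$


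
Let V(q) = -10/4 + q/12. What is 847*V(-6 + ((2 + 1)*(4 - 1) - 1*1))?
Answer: -5929/3 ≈ -1976.3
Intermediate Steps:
V(q) = -5/2 + q/12 (V(q) = -10*¼ + q*(1/12) = -5/2 + q/12)
847*V(-6 + ((2 + 1)*(4 - 1) - 1*1)) = 847*(-5/2 + (-6 + ((2 + 1)*(4 - 1) - 1*1))/12) = 847*(-5/2 + (-6 + (3*3 - 1))/12) = 847*(-5/2 + (-6 + (9 - 1))/12) = 847*(-5/2 + (-6 + 8)/12) = 847*(-5/2 + (1/12)*2) = 847*(-5/2 + ⅙) = 847*(-7/3) = -5929/3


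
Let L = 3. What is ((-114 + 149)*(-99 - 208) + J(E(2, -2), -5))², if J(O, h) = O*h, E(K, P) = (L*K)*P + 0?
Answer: 114169225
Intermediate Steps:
E(K, P) = 3*K*P (E(K, P) = (3*K)*P + 0 = 3*K*P + 0 = 3*K*P)
((-114 + 149)*(-99 - 208) + J(E(2, -2), -5))² = ((-114 + 149)*(-99 - 208) + (3*2*(-2))*(-5))² = (35*(-307) - 12*(-5))² = (-10745 + 60)² = (-10685)² = 114169225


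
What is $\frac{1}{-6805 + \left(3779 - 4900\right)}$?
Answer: $- \frac{1}{7926} \approx -0.00012617$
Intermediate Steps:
$\frac{1}{-6805 + \left(3779 - 4900\right)} = \frac{1}{-6805 - 1121} = \frac{1}{-7926} = - \frac{1}{7926}$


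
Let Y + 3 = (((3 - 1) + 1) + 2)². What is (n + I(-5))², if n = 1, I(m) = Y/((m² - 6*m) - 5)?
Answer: 1296/625 ≈ 2.0736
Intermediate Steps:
Y = 22 (Y = -3 + (((3 - 1) + 1) + 2)² = -3 + ((2 + 1) + 2)² = -3 + (3 + 2)² = -3 + 5² = -3 + 25 = 22)
I(m) = 22/(-5 + m² - 6*m) (I(m) = 22/((m² - 6*m) - 5) = 22/(-5 + m² - 6*m))
(n + I(-5))² = (1 + 22/(-5 + (-5)² - 6*(-5)))² = (1 + 22/(-5 + 25 + 30))² = (1 + 22/50)² = (1 + 22*(1/50))² = (1 + 11/25)² = (36/25)² = 1296/625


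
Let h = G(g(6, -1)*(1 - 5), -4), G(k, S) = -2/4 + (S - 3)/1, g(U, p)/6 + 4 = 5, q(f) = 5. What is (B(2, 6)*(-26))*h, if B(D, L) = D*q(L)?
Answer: 1950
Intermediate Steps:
B(D, L) = 5*D (B(D, L) = D*5 = 5*D)
g(U, p) = 6 (g(U, p) = -24 + 6*5 = -24 + 30 = 6)
G(k, S) = -7/2 + S (G(k, S) = -2*1/4 + (-3 + S)*1 = -1/2 + (-3 + S) = -7/2 + S)
h = -15/2 (h = -7/2 - 4 = -15/2 ≈ -7.5000)
(B(2, 6)*(-26))*h = ((5*2)*(-26))*(-15/2) = (10*(-26))*(-15/2) = -260*(-15/2) = 1950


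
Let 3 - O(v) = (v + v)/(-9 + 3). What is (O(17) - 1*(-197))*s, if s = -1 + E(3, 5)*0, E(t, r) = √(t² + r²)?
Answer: -617/3 ≈ -205.67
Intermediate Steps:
O(v) = 3 + v/3 (O(v) = 3 - (v + v)/(-9 + 3) = 3 - 2*v/(-6) = 3 - 2*v*(-1)/6 = 3 - (-1)*v/3 = 3 + v/3)
E(t, r) = √(r² + t²)
s = -1 (s = -1 + √(5² + 3²)*0 = -1 + √(25 + 9)*0 = -1 + √34*0 = -1 + 0 = -1)
(O(17) - 1*(-197))*s = ((3 + (⅓)*17) - 1*(-197))*(-1) = ((3 + 17/3) + 197)*(-1) = (26/3 + 197)*(-1) = (617/3)*(-1) = -617/3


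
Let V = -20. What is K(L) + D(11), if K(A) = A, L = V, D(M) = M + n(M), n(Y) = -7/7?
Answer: -10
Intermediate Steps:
n(Y) = -1 (n(Y) = -7*⅐ = -1)
D(M) = -1 + M (D(M) = M - 1 = -1 + M)
L = -20
K(L) + D(11) = -20 + (-1 + 11) = -20 + 10 = -10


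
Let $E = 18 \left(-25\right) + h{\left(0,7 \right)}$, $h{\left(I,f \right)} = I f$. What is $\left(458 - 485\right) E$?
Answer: $12150$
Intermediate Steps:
$E = -450$ ($E = 18 \left(-25\right) + 0 \cdot 7 = -450 + 0 = -450$)
$\left(458 - 485\right) E = \left(458 - 485\right) \left(-450\right) = \left(-27\right) \left(-450\right) = 12150$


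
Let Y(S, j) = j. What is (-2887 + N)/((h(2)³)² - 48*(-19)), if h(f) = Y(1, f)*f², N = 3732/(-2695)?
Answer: -7784197/708935920 ≈ -0.010980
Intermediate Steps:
N = -3732/2695 (N = 3732*(-1/2695) = -3732/2695 ≈ -1.3848)
h(f) = f³ (h(f) = f*f² = f³)
(-2887 + N)/((h(2)³)² - 48*(-19)) = (-2887 - 3732/2695)/(((2³)³)² - 48*(-19)) = -7784197/(2695*((8³)² + 912)) = -7784197/(2695*(512² + 912)) = -7784197/(2695*(262144 + 912)) = -7784197/2695/263056 = -7784197/2695*1/263056 = -7784197/708935920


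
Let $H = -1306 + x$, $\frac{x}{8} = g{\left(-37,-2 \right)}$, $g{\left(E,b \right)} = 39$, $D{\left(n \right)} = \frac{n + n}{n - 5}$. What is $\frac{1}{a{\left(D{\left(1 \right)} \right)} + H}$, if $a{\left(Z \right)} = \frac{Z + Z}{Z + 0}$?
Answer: $- \frac{1}{992} \approx -0.0010081$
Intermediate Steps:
$D{\left(n \right)} = \frac{2 n}{-5 + n}$
$a{\left(Z \right)} = 2$ ($a{\left(Z \right)} = \frac{2 Z}{Z} = 2$)
$x = 312$ ($x = 8 \cdot 39 = 312$)
$H = -994$ ($H = -1306 + 312 = -994$)
$\frac{1}{a{\left(D{\left(1 \right)} \right)} + H} = \frac{1}{2 - 994} = \frac{1}{-992} = - \frac{1}{992}$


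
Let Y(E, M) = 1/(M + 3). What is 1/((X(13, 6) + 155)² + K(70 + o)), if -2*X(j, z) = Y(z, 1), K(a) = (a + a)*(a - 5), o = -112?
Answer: 64/1787793 ≈ 3.5798e-5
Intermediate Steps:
K(a) = 2*a*(-5 + a) (K(a) = (2*a)*(-5 + a) = 2*a*(-5 + a))
Y(E, M) = 1/(3 + M)
X(j, z) = -⅛ (X(j, z) = -1/(2*(3 + 1)) = -½/4 = -½*¼ = -⅛)
1/((X(13, 6) + 155)² + K(70 + o)) = 1/((-⅛ + 155)² + 2*(70 - 112)*(-5 + (70 - 112))) = 1/((1239/8)² + 2*(-42)*(-5 - 42)) = 1/(1535121/64 + 2*(-42)*(-47)) = 1/(1535121/64 + 3948) = 1/(1787793/64) = 64/1787793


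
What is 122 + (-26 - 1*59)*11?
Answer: -813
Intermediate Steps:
122 + (-26 - 1*59)*11 = 122 + (-26 - 59)*11 = 122 - 85*11 = 122 - 935 = -813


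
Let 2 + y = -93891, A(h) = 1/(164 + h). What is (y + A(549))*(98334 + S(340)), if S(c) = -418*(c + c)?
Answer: 12445608791448/713 ≈ 1.7455e+10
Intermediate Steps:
S(c) = -836*c
y = -93893 (y = -2 - 93891 = -93893)
(y + A(549))*(98334 + S(340)) = (-93893 + 1/(164 + 549))*(98334 - 836*340) = (-93893 + 1/713)*(98334 - 284240) = (-93893 + 1/713)*(-185906) = -66945708/713*(-185906) = 12445608791448/713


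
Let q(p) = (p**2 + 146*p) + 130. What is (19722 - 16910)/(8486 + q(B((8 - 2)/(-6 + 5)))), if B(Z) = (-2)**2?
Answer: 703/2304 ≈ 0.30512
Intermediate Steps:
B(Z) = 4
q(p) = 130 + p**2 + 146*p
(19722 - 16910)/(8486 + q(B((8 - 2)/(-6 + 5)))) = (19722 - 16910)/(8486 + (130 + 4**2 + 146*4)) = 2812/(8486 + (130 + 16 + 584)) = 2812/(8486 + 730) = 2812/9216 = 2812*(1/9216) = 703/2304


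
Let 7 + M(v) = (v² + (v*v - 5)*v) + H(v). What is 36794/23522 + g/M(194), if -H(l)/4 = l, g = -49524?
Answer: 134401249235/86293597187 ≈ 1.5575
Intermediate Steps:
H(l) = -4*l
M(v) = -7 + v² - 4*v + v*(-5 + v²) (M(v) = -7 + ((v² + (v*v - 5)*v) - 4*v) = -7 + ((v² + (v² - 5)*v) - 4*v) = -7 + ((v² + (-5 + v²)*v) - 4*v) = -7 + ((v² + v*(-5 + v²)) - 4*v) = -7 + (v² - 4*v + v*(-5 + v²)) = -7 + v² - 4*v + v*(-5 + v²))
36794/23522 + g/M(194) = 36794/23522 - 49524/(-7 + 194² + 194³ - 9*194) = 36794*(1/23522) - 49524/(-7 + 37636 + 7301384 - 1746) = 18397/11761 - 49524/7337267 = 134401249235/86293597187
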